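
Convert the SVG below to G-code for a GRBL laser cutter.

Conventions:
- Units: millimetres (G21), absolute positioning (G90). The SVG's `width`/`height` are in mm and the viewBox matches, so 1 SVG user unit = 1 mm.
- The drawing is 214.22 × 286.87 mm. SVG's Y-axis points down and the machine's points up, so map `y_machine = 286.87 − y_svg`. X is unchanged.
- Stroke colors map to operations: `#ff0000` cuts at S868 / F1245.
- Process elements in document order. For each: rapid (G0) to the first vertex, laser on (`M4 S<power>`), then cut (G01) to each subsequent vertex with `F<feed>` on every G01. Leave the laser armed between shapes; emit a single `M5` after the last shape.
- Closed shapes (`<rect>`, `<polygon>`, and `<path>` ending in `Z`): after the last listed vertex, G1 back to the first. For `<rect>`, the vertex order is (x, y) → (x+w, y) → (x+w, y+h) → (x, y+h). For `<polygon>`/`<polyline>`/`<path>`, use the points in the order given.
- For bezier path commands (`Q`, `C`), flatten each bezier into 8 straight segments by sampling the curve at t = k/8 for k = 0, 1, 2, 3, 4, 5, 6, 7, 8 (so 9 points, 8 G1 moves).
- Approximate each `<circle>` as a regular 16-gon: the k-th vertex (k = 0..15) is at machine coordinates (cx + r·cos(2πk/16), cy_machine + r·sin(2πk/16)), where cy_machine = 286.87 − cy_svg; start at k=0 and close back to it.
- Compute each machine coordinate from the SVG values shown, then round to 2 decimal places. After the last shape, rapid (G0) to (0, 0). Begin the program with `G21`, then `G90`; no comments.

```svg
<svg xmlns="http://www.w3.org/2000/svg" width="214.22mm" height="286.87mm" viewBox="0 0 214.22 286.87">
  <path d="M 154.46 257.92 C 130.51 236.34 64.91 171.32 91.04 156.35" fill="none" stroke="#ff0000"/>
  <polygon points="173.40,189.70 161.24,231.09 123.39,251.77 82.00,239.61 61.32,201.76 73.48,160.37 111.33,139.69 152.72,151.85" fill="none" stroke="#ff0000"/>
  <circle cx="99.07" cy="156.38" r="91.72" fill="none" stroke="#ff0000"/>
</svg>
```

viewBox `0 0 214.22 286.87` with mm width/height → 1 unit = 1 mm. Flip: y_m = 286.87 − y_svg.

**Shape 1** — `<path>` cubic bezier, stroke `#ff0000` → cut (S868, F1245). Control points (SVG): P0=(154.46,257.92), P1=(130.51,236.34), P2=(64.91,171.32), P3=(91.04,156.35); sampled at t=k/8. Machine vertices: (154.46,28.95) → (143.79,38.90) → (130.77,51.82) → (116.98,66.62) → (103.97,82.21) → (93.31,97.49) → (86.56,111.37) → (85.28,122.74) → (91.04,130.52). Open path.

**Shape 2** — `<polygon>` regular polygon, stroke `#ff0000` → cut (S868, F1245). Machine vertices: (173.40,97.17) → (161.24,55.78) → (123.39,35.10) → (82.00,47.26) → (61.32,85.11) → (73.48,126.50) → (111.33,147.18) → (152.72,135.02) → (173.40,97.17). Closed: final G1 returns to the first vertex.

**Shape 3** — `<circle>` circle, stroke `#ff0000` → cut (S868, F1245). Machine vertices: (190.79,130.49) → (183.81,165.59) → (163.93,195.35) → (134.17,215.23) → (99.07,222.21) → (63.97,215.23) → (34.21,195.35) → (14.33,165.59) → (7.35,130.49) → (14.33,95.39) → (34.21,65.63) → (63.97,45.75) → (99.07,38.77) → (134.17,45.75) → (163.93,65.63) → (183.81,95.39) → (190.79,130.49). Closed: final G1 returns to the first vertex.

G21
G90
G0 X154.46 Y28.95
M4 S868
G01 X143.79 Y38.90 F1245
G01 X130.77 Y51.82 F1245
G01 X116.98 Y66.62 F1245
G01 X103.97 Y82.21 F1245
G01 X93.31 Y97.49 F1245
G01 X86.56 Y111.37 F1245
G01 X85.28 Y122.74 F1245
G01 X91.04 Y130.52 F1245
G0 X173.40 Y97.17
M4 S868
G01 X161.24 Y55.78 F1245
G01 X123.39 Y35.10 F1245
G01 X82.00 Y47.26 F1245
G01 X61.32 Y85.11 F1245
G01 X73.48 Y126.50 F1245
G01 X111.33 Y147.18 F1245
G01 X152.72 Y135.02 F1245
G01 X173.40 Y97.17 F1245
G0 X190.79 Y130.49
M4 S868
G01 X183.81 Y165.59 F1245
G01 X163.93 Y195.35 F1245
G01 X134.17 Y215.23 F1245
G01 X99.07 Y222.21 F1245
G01 X63.97 Y215.23 F1245
G01 X34.21 Y195.35 F1245
G01 X14.33 Y165.59 F1245
G01 X7.35 Y130.49 F1245
G01 X14.33 Y95.39 F1245
G01 X34.21 Y65.63 F1245
G01 X63.97 Y45.75 F1245
G01 X99.07 Y38.77 F1245
G01 X134.17 Y45.75 F1245
G01 X163.93 Y65.63 F1245
G01 X183.81 Y95.39 F1245
G01 X190.79 Y130.49 F1245
M5
G0 X0.00 Y0.00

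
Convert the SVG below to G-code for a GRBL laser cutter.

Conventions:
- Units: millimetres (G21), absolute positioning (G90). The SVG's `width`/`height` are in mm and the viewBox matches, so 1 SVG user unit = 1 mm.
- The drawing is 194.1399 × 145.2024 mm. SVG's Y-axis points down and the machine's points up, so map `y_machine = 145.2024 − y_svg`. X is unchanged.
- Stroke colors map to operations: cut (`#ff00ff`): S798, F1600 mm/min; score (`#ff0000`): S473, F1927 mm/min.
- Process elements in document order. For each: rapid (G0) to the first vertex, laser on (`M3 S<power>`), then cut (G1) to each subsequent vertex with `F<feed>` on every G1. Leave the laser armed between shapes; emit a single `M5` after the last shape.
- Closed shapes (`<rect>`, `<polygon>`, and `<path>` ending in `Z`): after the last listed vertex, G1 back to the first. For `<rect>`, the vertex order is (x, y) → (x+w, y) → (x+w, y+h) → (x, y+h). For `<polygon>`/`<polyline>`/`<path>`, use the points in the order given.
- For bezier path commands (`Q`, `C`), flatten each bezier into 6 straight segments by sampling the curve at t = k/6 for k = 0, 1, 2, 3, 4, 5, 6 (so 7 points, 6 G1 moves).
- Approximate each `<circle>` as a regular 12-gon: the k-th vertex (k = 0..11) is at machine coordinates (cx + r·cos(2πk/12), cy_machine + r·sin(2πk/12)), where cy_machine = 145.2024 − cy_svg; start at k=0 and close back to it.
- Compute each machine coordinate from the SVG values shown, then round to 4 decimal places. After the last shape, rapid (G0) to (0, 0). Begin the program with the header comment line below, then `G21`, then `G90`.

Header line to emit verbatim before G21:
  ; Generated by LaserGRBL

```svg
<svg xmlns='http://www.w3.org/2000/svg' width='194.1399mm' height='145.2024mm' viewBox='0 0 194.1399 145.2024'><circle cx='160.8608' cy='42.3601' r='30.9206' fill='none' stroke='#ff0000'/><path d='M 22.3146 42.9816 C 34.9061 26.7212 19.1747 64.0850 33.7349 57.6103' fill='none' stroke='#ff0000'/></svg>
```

; Generated by LaserGRBL
G21
G90
G0 X191.7814 Y102.8423
M3 S473
G1 X187.6388 Y118.3026 F1927
G1 X176.3211 Y129.6203 F1927
G1 X160.8608 Y133.7629 F1927
G1 X145.4005 Y129.6203 F1927
G1 X134.0828 Y118.3026 F1927
G1 X129.9402 Y102.8423 F1927
G1 X134.0828 Y87.3820 F1927
G1 X145.4005 Y76.0643 F1927
G1 X160.8608 Y71.9217 F1927
G1 X176.3211 Y76.0643 F1927
G1 X187.6388 Y87.3820 F1927
G1 X191.7814 Y102.8423 F1927
G0 X22.3146 Y102.2208
M3 S473
G1 X26.5215 Y106.3335 F1927
G1 X27.6360 Y104.2162 F1927
G1 X27.2865 Y98.5761 F1927
G1 X27.1010 Y92.1205 F1927
G1 X28.7077 Y87.5567 F1927
G1 X33.7349 Y87.5921 F1927
M5
G0 X0.0000 Y0.0000

viewBox `0 0 194.1399 145.2024` with mm width/height → 1 unit = 1 mm. Flip: y_m = 145.2024 − y_svg.

**Shape 1** — `<circle>` circle, stroke `#ff0000` → score (S473, F1927). Machine vertices: (191.7814,102.8423) → (187.6388,118.3026) → (176.3211,129.6203) → (160.8608,133.7629) → (145.4005,129.6203) → (134.0828,118.3026) → (129.9402,102.8423) → (134.0828,87.3820) → (145.4005,76.0643) → (160.8608,71.9217) → (176.3211,76.0643) → (187.6388,87.3820) → (191.7814,102.8423). Closed: final G1 returns to the first vertex.

**Shape 2** — `<path>` cubic bezier, stroke `#ff0000` → score (S473, F1927). Control points (SVG): P0=(22.3146,42.9816), P1=(34.9061,26.7212), P2=(19.1747,64.0850), P3=(33.7349,57.6103); sampled at t=k/6. Machine vertices: (22.3146,102.2208) → (26.5215,106.3335) → (27.6360,104.2162) → (27.2865,98.5761) → (27.1010,92.1205) → (28.7077,87.5567) → (33.7349,87.5921). Open path.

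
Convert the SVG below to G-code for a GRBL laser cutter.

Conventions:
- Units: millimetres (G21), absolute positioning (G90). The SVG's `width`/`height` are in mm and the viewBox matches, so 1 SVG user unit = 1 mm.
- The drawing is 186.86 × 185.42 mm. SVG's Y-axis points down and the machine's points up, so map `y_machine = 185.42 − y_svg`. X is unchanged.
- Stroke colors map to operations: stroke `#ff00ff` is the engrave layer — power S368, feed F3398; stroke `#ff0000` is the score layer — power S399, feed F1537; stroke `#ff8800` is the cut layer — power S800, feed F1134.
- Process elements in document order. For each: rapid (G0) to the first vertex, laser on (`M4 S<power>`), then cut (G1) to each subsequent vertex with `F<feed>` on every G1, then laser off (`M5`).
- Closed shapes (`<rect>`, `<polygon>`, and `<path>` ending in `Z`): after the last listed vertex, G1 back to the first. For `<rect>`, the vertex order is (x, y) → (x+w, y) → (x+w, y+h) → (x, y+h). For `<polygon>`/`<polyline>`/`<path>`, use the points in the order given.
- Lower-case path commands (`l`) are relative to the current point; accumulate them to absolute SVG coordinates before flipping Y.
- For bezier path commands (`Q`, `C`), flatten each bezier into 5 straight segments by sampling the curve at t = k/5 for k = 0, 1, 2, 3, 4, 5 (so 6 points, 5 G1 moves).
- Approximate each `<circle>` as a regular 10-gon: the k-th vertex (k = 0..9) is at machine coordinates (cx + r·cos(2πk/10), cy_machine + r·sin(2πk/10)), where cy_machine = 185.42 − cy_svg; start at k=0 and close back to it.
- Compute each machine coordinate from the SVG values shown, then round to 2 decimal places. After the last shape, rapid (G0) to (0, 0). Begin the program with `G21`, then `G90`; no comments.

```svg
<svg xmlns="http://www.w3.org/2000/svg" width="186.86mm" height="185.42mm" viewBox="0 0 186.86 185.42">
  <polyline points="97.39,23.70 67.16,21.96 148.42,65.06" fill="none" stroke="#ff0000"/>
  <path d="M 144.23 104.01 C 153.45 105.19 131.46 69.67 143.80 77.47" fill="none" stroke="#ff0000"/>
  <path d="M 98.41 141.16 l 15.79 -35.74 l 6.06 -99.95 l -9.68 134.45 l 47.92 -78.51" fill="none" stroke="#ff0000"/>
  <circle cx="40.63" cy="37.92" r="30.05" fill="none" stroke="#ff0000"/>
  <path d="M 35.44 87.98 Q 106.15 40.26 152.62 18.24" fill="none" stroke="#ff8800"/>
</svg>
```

viewBox `0 0 186.86 185.42` with mm width/height → 1 unit = 1 mm. Flip: y_m = 185.42 − y_svg.

**Shape 1** — `<polyline>` open polyline, stroke `#ff0000` → score (S399, F1537). Machine vertices: (97.39,161.72) → (67.16,163.46) → (148.42,120.36). Open path.

**Shape 2** — `<path>` cubic bezier, stroke `#ff0000` → score (S399, F1537). Control points (SVG): P0=(144.23,104.01), P1=(153.45,105.19), P2=(131.46,69.67), P3=(143.80,77.47); sampled at t=k/5. Machine vertices: (144.23,81.41) → (146.54,84.47) → (144.51,92.49) → (141.28,101.64) → (139.99,108.07) → (143.80,107.95). Open path.

**Shape 3** — `<path>` open polyline, stroke `#ff0000` → score (S399, F1537). Machine vertices: (98.41,44.26) → (114.20,80.00) → (120.26,179.95) → (110.58,45.50) → (158.50,124.01). Open path.

**Shape 4** — `<circle>` circle, stroke `#ff0000` → score (S399, F1537). Machine vertices: (70.68,147.50) → (64.94,165.16) → (49.92,176.08) → (31.34,176.08) → (16.32,165.16) → (10.58,147.50) → (16.32,129.84) → (31.34,118.92) → (49.92,118.92) → (64.94,129.84) → (70.68,147.50). Closed: final G1 returns to the first vertex.

**Shape 5** — `<path>` quadratic bezier, stroke `#ff8800` → cut (S800, F1134). Control points (SVG): P0=(35.44,87.98), P1=(106.15,40.26), P2=(152.62,18.24); sampled at t=k/5. Machine vertices: (35.44,97.44) → (62.75,115.50) → (88.13,131.50) → (111.57,145.45) → (133.06,157.34) → (152.62,167.18). Open path.

G21
G90
G0 X97.39 Y161.72
M4 S399
G1 X67.16 Y163.46 F1537
G1 X148.42 Y120.36 F1537
M5
G0 X144.23 Y81.41
M4 S399
G1 X146.54 Y84.47 F1537
G1 X144.51 Y92.49 F1537
G1 X141.28 Y101.64 F1537
G1 X139.99 Y108.07 F1537
G1 X143.80 Y107.95 F1537
M5
G0 X98.41 Y44.26
M4 S399
G1 X114.20 Y80.00 F1537
G1 X120.26 Y179.95 F1537
G1 X110.58 Y45.50 F1537
G1 X158.50 Y124.01 F1537
M5
G0 X70.68 Y147.50
M4 S399
G1 X64.94 Y165.16 F1537
G1 X49.92 Y176.08 F1537
G1 X31.34 Y176.08 F1537
G1 X16.32 Y165.16 F1537
G1 X10.58 Y147.50 F1537
G1 X16.32 Y129.84 F1537
G1 X31.34 Y118.92 F1537
G1 X49.92 Y118.92 F1537
G1 X64.94 Y129.84 F1537
G1 X70.68 Y147.50 F1537
M5
G0 X35.44 Y97.44
M4 S800
G1 X62.75 Y115.50 F1134
G1 X88.13 Y131.50 F1134
G1 X111.57 Y145.45 F1134
G1 X133.06 Y157.34 F1134
G1 X152.62 Y167.18 F1134
M5
G0 X0.00 Y0.00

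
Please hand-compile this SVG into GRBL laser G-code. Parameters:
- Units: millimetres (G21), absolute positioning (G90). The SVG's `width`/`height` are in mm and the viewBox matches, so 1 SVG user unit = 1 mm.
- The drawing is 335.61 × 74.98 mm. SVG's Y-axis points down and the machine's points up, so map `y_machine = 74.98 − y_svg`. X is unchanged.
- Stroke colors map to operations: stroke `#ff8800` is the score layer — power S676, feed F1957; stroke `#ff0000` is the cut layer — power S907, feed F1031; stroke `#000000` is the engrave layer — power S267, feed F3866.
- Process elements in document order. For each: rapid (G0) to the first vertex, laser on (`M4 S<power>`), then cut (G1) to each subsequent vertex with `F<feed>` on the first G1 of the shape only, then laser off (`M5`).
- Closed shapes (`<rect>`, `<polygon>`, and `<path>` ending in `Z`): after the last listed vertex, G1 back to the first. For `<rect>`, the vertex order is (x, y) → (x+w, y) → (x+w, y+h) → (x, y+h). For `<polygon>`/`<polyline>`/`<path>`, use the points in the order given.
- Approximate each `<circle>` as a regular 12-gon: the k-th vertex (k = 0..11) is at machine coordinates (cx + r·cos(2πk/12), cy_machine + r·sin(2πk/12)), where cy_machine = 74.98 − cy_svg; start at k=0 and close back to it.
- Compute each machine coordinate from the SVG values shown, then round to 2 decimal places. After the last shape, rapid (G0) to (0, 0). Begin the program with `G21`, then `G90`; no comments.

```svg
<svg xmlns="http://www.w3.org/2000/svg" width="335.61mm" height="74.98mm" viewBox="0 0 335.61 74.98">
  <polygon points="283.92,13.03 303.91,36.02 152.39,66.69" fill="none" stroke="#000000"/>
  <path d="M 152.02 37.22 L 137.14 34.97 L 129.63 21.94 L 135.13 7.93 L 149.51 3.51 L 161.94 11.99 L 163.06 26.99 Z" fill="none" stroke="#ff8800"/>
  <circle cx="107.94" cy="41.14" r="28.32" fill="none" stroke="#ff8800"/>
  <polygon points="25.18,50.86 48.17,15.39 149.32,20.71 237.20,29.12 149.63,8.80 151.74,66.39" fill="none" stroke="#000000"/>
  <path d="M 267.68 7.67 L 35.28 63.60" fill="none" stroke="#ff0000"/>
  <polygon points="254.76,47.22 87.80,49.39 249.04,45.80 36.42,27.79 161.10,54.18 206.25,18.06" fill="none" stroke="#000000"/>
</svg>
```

viewBox `0 0 335.61 74.98` with mm width/height → 1 unit = 1 mm. Flip: y_m = 74.98 − y_svg.

**Shape 1** — `<polygon>` closed polygon, stroke `#000000` → engrave (S267, F3866). Machine vertices: (283.92,61.95) → (303.91,38.96) → (152.39,8.29) → (283.92,61.95). Closed: final G1 returns to the first vertex.

**Shape 2** — `<path>` regular polygon, stroke `#ff8800` → score (S676, F1957). Machine vertices: (152.02,37.76) → (137.14,40.01) → (129.63,53.04) → (135.13,67.05) → (149.51,71.47) → (161.94,62.99) → (163.06,47.99) → (152.02,37.76). Closed: final G1 returns to the first vertex.

**Shape 3** — `<circle>` circle, stroke `#ff8800` → score (S676, F1957). Machine vertices: (136.26,33.84) → (132.47,48.00) → (122.10,58.37) → (107.94,62.16) → (93.78,58.37) → (83.41,48.00) → (79.62,33.84) → (83.41,19.68) → (93.78,9.31) → (107.94,5.52) → (122.10,9.31) → (132.47,19.68) → (136.26,33.84). Closed: final G1 returns to the first vertex.

**Shape 4** — `<polygon>` closed polygon, stroke `#000000` → engrave (S267, F3866). Machine vertices: (25.18,24.12) → (48.17,59.59) → (149.32,54.27) → (237.20,45.86) → (149.63,66.18) → (151.74,8.59) → (25.18,24.12). Closed: final G1 returns to the first vertex.

**Shape 5** — `<path>` line segment, stroke `#ff0000` → cut (S907, F1031). Machine vertices: (267.68,67.31) → (35.28,11.38). Open path.

**Shape 6** — `<polygon>` closed polygon, stroke `#000000` → engrave (S267, F3866). Machine vertices: (254.76,27.76) → (87.80,25.59) → (249.04,29.18) → (36.42,47.19) → (161.10,20.80) → (206.25,56.92) → (254.76,27.76). Closed: final G1 returns to the first vertex.

G21
G90
G0 X283.92 Y61.95
M4 S267
G1 X303.91 Y38.96 F3866
G1 X152.39 Y8.29
G1 X283.92 Y61.95
M5
G0 X152.02 Y37.76
M4 S676
G1 X137.14 Y40.01 F1957
G1 X129.63 Y53.04
G1 X135.13 Y67.05
G1 X149.51 Y71.47
G1 X161.94 Y62.99
G1 X163.06 Y47.99
G1 X152.02 Y37.76
M5
G0 X136.26 Y33.84
M4 S676
G1 X132.47 Y48.00 F1957
G1 X122.10 Y58.37
G1 X107.94 Y62.16
G1 X93.78 Y58.37
G1 X83.41 Y48.00
G1 X79.62 Y33.84
G1 X83.41 Y19.68
G1 X93.78 Y9.31
G1 X107.94 Y5.52
G1 X122.10 Y9.31
G1 X132.47 Y19.68
G1 X136.26 Y33.84
M5
G0 X25.18 Y24.12
M4 S267
G1 X48.17 Y59.59 F3866
G1 X149.32 Y54.27
G1 X237.20 Y45.86
G1 X149.63 Y66.18
G1 X151.74 Y8.59
G1 X25.18 Y24.12
M5
G0 X267.68 Y67.31
M4 S907
G1 X35.28 Y11.38 F1031
M5
G0 X254.76 Y27.76
M4 S267
G1 X87.80 Y25.59 F3866
G1 X249.04 Y29.18
G1 X36.42 Y47.19
G1 X161.10 Y20.80
G1 X206.25 Y56.92
G1 X254.76 Y27.76
M5
G0 X0.00 Y0.00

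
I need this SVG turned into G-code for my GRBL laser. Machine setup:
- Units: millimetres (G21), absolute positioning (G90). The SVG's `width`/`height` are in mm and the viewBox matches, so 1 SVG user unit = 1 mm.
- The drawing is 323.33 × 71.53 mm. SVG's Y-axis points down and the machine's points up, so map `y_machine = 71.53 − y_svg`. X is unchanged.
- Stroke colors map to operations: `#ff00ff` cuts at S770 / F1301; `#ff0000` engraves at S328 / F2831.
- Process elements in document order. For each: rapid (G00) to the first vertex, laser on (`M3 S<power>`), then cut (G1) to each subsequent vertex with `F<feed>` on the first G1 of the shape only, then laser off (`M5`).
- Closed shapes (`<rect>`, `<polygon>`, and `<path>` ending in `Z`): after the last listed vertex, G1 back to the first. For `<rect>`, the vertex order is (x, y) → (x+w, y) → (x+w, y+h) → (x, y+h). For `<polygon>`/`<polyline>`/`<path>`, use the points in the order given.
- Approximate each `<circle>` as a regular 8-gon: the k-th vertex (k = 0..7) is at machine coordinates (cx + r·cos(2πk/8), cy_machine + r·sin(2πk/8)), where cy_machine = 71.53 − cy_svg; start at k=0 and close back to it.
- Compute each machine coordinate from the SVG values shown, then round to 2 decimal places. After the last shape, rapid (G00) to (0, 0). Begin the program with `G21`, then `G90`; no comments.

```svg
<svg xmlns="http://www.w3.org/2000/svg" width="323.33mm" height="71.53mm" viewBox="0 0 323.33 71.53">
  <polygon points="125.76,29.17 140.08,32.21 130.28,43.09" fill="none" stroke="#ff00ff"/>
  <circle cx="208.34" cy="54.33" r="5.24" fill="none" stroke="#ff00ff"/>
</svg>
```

1 u = 1 mm; y_m = 71.53 − y.

[1] `<polygon>` regular polygon, #ff00ff→cut S770 F1301: (125.76,42.36) → (140.08,39.32) → (130.28,28.44) → (125.76,42.36) (closed)

[2] `<circle>` circle, #ff00ff→cut S770 F1301: (213.58,17.20) → (212.05,20.91) → (208.34,22.44) → (204.63,20.91) → (203.10,17.20) → (204.63,13.49) → (208.34,11.96) → (212.05,13.49) → (213.58,17.20) (closed)

G21
G90
G00 X125.76 Y42.36
M3 S770
G1 X140.08 Y39.32 F1301
G1 X130.28 Y28.44
G1 X125.76 Y42.36
M5
G00 X213.58 Y17.20
M3 S770
G1 X212.05 Y20.91 F1301
G1 X208.34 Y22.44
G1 X204.63 Y20.91
G1 X203.10 Y17.20
G1 X204.63 Y13.49
G1 X208.34 Y11.96
G1 X212.05 Y13.49
G1 X213.58 Y17.20
M5
G00 X0.00 Y0.00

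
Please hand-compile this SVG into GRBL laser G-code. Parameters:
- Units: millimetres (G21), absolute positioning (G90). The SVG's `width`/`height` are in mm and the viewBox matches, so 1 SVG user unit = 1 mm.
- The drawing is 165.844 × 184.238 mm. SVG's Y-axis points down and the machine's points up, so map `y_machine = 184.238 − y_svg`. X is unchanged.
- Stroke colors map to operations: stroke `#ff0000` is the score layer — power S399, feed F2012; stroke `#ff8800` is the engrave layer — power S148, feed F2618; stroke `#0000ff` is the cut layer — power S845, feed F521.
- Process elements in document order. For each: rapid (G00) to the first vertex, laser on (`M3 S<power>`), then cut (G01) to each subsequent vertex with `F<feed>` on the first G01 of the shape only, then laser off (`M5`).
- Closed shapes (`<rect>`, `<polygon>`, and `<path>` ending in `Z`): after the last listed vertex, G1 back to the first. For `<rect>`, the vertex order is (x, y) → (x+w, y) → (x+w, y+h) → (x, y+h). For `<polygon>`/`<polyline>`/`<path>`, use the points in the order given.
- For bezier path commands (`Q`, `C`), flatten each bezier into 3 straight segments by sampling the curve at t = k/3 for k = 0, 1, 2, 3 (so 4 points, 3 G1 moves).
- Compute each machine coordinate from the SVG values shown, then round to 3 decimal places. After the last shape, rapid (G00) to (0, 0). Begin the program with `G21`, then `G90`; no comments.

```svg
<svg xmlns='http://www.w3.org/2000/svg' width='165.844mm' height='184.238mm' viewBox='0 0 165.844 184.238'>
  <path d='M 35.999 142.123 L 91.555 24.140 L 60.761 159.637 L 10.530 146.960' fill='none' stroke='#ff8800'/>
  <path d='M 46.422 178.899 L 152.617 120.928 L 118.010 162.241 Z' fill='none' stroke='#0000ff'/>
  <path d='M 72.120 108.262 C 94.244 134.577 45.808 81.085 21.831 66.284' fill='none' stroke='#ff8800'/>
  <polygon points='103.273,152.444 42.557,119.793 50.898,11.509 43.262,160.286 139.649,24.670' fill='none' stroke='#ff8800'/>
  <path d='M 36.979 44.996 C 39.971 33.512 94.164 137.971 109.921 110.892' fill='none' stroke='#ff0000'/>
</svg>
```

G21
G90
G00 X35.999 Y42.115
M3 S148
G01 X91.555 Y160.098 F2618
G01 X60.761 Y24.601
G01 X10.530 Y37.278
M5
G00 X46.422 Y5.339
M3 S845
G01 X152.617 Y63.310 F521
G01 X118.010 Y21.997
G01 X46.422 Y5.339
M5
G00 X72.120 Y75.976
M3 S148
G01 X74.243 Y71.875 F2618
G01 X50.442 Y94.645
G01 X21.831 Y117.954
M5
G00 X103.273 Y31.794
M3 S148
G01 X42.557 Y64.445 F2618
G01 X50.898 Y172.729
G01 X43.262 Y23.952
G01 X139.649 Y159.568
G01 X103.273 Y31.794
M5
G00 X36.979 Y139.242
M3 S399
G01 X53.718 Y121.244 F2012
G01 X84.672 Y80.947
G01 X109.921 Y73.346
M5
G00 X0.000 Y0.000

viewBox `0 0 165.844 184.238` with mm width/height → 1 unit = 1 mm. Flip: y_m = 184.238 − y_svg.

**Shape 1** — `<path>` open polyline, stroke `#ff8800` → engrave (S148, F2618). Machine vertices: (35.999,42.115) → (91.555,160.098) → (60.761,24.601) → (10.530,37.278). Open path.

**Shape 2** — `<path>` closed polygon, stroke `#0000ff` → cut (S845, F521). Machine vertices: (46.422,5.339) → (152.617,63.310) → (118.010,21.997) → (46.422,5.339). Closed: final G1 returns to the first vertex.

**Shape 3** — `<path>` cubic bezier, stroke `#ff8800` → engrave (S148, F2618). Control points (SVG): P0=(72.120,108.262), P1=(94.244,134.577), P2=(45.808,81.085), P3=(21.831,66.284); sampled at t=k/3. Machine vertices: (72.120,75.976) → (74.243,71.875) → (50.442,94.645) → (21.831,117.954). Open path.

**Shape 4** — `<polygon>` closed polygon, stroke `#ff8800` → engrave (S148, F2618). Machine vertices: (103.273,31.794) → (42.557,64.445) → (50.898,172.729) → (43.262,23.952) → (139.649,159.568) → (103.273,31.794). Closed: final G1 returns to the first vertex.

**Shape 5** — `<path>` cubic bezier, stroke `#ff0000` → score (S399, F2012). Control points (SVG): P0=(36.979,44.996), P1=(39.971,33.512), P2=(94.164,137.971), P3=(109.921,110.892); sampled at t=k/3. Machine vertices: (36.979,139.242) → (53.718,121.244) → (84.672,80.947) → (109.921,73.346). Open path.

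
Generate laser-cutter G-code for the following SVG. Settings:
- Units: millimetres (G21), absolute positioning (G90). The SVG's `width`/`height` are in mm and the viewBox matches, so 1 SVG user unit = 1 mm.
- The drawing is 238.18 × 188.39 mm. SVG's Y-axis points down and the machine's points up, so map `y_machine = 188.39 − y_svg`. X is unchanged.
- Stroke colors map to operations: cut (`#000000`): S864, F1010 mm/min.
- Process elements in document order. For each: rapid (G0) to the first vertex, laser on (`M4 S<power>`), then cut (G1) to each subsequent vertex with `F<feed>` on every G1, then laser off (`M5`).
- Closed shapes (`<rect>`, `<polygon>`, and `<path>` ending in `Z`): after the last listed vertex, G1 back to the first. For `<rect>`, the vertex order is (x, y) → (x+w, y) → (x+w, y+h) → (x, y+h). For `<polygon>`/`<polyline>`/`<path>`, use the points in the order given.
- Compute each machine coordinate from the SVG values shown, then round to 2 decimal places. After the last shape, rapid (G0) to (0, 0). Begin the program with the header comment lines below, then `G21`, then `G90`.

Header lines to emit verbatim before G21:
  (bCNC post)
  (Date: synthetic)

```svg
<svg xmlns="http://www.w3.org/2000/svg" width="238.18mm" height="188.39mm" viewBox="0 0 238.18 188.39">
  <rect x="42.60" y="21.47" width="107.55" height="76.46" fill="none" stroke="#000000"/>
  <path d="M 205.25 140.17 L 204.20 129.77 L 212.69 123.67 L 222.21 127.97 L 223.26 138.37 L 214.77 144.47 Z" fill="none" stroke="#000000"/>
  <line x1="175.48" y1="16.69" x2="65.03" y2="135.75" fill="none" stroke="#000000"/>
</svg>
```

viewBox `0 0 238.18 188.39` with mm width/height → 1 unit = 1 mm. Flip: y_m = 188.39 − y_svg.

**Shape 1** — `<rect>` rectangle, stroke `#000000` → cut (S864, F1010). Machine vertices: (42.60,166.92) → (150.15,166.92) → (150.15,90.46) → (42.60,90.46) → (42.60,166.92). Closed: final G1 returns to the first vertex.

**Shape 2** — `<path>` regular polygon, stroke `#000000` → cut (S864, F1010). Machine vertices: (205.25,48.22) → (204.20,58.62) → (212.69,64.72) → (222.21,60.42) → (223.26,50.02) → (214.77,43.92) → (205.25,48.22). Closed: final G1 returns to the first vertex.

**Shape 3** — `<line>` line segment, stroke `#000000` → cut (S864, F1010). Machine vertices: (175.48,171.70) → (65.03,52.64). Open path.

(bCNC post)
(Date: synthetic)
G21
G90
G0 X42.60 Y166.92
M4 S864
G1 X150.15 Y166.92 F1010
G1 X150.15 Y90.46 F1010
G1 X42.60 Y90.46 F1010
G1 X42.60 Y166.92 F1010
M5
G0 X205.25 Y48.22
M4 S864
G1 X204.20 Y58.62 F1010
G1 X212.69 Y64.72 F1010
G1 X222.21 Y60.42 F1010
G1 X223.26 Y50.02 F1010
G1 X214.77 Y43.92 F1010
G1 X205.25 Y48.22 F1010
M5
G0 X175.48 Y171.70
M4 S864
G1 X65.03 Y52.64 F1010
M5
G0 X0.00 Y0.00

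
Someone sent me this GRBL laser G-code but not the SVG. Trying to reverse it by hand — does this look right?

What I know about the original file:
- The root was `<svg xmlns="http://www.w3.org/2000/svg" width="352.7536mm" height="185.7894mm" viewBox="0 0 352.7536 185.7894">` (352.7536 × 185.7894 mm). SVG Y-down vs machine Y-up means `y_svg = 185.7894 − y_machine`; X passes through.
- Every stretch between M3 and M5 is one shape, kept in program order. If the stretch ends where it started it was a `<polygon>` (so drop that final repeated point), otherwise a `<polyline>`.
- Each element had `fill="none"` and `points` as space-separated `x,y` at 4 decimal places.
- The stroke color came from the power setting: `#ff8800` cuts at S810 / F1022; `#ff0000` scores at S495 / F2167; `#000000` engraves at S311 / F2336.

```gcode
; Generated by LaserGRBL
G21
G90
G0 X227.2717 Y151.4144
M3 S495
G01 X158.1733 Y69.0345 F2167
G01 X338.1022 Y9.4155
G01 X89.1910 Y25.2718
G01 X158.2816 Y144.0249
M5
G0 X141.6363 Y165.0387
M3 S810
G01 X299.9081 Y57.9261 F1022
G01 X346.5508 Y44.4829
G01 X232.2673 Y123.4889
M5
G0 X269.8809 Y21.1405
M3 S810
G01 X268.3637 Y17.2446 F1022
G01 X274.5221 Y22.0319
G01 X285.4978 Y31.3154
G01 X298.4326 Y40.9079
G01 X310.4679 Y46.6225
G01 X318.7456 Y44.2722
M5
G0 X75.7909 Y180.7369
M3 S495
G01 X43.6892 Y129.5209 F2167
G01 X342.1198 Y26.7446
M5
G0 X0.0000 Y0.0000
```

<svg xmlns="http://www.w3.org/2000/svg" width="352.7536mm" height="185.7894mm" viewBox="0 0 352.7536 185.7894">
  <polyline points="227.2717,34.3750 158.1733,116.7549 338.1022,176.3739 89.1910,160.5176 158.2816,41.7645" fill="none" stroke="#ff0000"/>
  <polyline points="141.6363,20.7507 299.9081,127.8633 346.5508,141.3065 232.2673,62.3005" fill="none" stroke="#ff8800"/>
  <polyline points="269.8809,164.6489 268.3637,168.5448 274.5221,163.7575 285.4978,154.4740 298.4326,144.8815 310.4679,139.1669 318.7456,141.5172" fill="none" stroke="#ff8800"/>
  <polyline points="75.7909,5.0525 43.6892,56.2685 342.1198,159.0448" fill="none" stroke="#ff0000"/>
</svg>

Machine Y-up, SVG Y-down with viewBox height 185.7894, so y_svg = 185.7894 − y_machine; X carries over.

Run 1: the run's S495 means `#ff0000` (score). The run is open, so emit a `<polyline>` with points (Y-flipped): 227.2717,34.3750 158.1733,116.7549 338.1022,176.3739 89.1910,160.5176 158.2816,41.7645.

Run 2: power S810 maps to stroke `#ff8800` (cut). The run is open, so emit a `<polyline>` with points (Y-flipped): 141.6363,20.7507 299.9081,127.8633 346.5508,141.3065 232.2673,62.3005.

Run 3: S810 ⇒ cut layer `#ff8800`. The run is open, so emit a `<polyline>` with points (Y-flipped): 269.8809,164.6489 268.3637,168.5448 274.5221,163.7575 285.4978,154.4740 298.4326,144.8815 310.4679,139.1669 318.7456,141.5172.

Run 4: the run's S495 means `#ff0000` (score). The run is open, so emit a `<polyline>` with points (Y-flipped): 75.7909,5.0525 43.6892,56.2685 342.1198,159.0448.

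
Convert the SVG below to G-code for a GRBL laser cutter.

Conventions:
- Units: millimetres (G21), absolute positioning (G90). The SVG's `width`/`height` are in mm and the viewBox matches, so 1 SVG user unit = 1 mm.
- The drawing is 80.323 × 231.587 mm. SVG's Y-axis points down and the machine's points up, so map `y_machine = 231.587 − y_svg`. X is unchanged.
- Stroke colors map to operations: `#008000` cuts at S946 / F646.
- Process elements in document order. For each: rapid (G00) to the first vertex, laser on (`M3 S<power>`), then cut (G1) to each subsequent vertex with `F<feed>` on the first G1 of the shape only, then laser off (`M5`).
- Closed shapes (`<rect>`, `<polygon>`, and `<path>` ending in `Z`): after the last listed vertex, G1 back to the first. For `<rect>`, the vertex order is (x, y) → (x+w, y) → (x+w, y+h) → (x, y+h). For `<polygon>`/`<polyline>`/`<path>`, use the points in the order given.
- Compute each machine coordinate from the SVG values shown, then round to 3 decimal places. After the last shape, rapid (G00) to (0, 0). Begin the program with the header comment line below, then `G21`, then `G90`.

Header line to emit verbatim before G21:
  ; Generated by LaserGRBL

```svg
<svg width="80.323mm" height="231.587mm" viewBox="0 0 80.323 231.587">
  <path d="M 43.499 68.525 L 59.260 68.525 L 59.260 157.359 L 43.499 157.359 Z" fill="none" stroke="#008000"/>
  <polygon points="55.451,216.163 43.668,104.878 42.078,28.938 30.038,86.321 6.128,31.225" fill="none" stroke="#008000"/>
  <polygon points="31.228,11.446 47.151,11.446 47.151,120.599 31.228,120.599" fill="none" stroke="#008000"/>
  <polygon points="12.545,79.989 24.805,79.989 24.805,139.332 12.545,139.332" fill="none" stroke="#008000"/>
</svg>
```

; Generated by LaserGRBL
G21
G90
G00 X43.499 Y163.062
M3 S946
G1 X59.260 Y163.062 F646
G1 X59.260 Y74.228
G1 X43.499 Y74.228
G1 X43.499 Y163.062
M5
G00 X55.451 Y15.424
M3 S946
G1 X43.668 Y126.709 F646
G1 X42.078 Y202.649
G1 X30.038 Y145.266
G1 X6.128 Y200.362
G1 X55.451 Y15.424
M5
G00 X31.228 Y220.141
M3 S946
G1 X47.151 Y220.141 F646
G1 X47.151 Y110.988
G1 X31.228 Y110.988
G1 X31.228 Y220.141
M5
G00 X12.545 Y151.598
M3 S946
G1 X24.805 Y151.598 F646
G1 X24.805 Y92.255
G1 X12.545 Y92.255
G1 X12.545 Y151.598
M5
G00 X0.000 Y0.000

1 u = 1 mm; y_m = 231.587 − y.

[1] `<path>` rectangle, #008000→cut S946 F646: (43.499,163.062) → (59.260,163.062) → (59.260,74.228) → (43.499,74.228) → (43.499,163.062) (closed)

[2] `<polygon>` closed polygon, #008000→cut S946 F646: (55.451,15.424) → (43.668,126.709) → (42.078,202.649) → (30.038,145.266) → (6.128,200.362) → (55.451,15.424) (closed)

[3] `<polygon>` rectangle, #008000→cut S946 F646: (31.228,220.141) → (47.151,220.141) → (47.151,110.988) → (31.228,110.988) → (31.228,220.141) (closed)

[4] `<polygon>` rectangle, #008000→cut S946 F646: (12.545,151.598) → (24.805,151.598) → (24.805,92.255) → (12.545,92.255) → (12.545,151.598) (closed)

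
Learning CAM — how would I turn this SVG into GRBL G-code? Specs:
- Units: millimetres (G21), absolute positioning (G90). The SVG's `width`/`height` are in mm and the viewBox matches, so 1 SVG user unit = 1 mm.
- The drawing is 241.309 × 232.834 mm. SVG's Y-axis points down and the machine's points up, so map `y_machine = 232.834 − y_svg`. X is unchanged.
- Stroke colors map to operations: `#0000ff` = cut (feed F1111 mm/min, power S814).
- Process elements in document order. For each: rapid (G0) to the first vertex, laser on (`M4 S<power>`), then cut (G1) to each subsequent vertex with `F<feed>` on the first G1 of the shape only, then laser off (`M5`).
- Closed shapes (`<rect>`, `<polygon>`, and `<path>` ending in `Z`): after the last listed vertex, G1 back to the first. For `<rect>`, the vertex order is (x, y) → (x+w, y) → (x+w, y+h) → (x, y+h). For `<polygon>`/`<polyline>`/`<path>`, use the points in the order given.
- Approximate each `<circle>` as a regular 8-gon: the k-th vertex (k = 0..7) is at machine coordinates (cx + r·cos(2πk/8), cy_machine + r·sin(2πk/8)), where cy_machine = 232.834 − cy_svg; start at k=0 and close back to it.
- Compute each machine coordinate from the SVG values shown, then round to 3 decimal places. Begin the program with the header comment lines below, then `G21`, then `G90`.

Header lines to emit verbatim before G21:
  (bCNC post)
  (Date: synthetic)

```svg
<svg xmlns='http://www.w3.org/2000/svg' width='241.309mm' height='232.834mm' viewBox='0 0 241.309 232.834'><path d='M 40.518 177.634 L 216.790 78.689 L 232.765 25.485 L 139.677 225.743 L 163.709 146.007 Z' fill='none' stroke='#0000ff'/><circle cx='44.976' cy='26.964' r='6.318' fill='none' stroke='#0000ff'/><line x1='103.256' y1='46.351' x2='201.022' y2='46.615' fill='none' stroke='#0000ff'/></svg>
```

(bCNC post)
(Date: synthetic)
G21
G90
G0 X40.518 Y55.200
M4 S814
G1 X216.790 Y154.145 F1111
G1 X232.765 Y207.349
G1 X139.677 Y7.091
G1 X163.709 Y86.827
G1 X40.518 Y55.200
M5
G0 X51.294 Y205.870
M4 S814
G1 X49.444 Y210.338 F1111
G1 X44.976 Y212.188
G1 X40.508 Y210.338
G1 X38.658 Y205.870
G1 X40.508 Y201.402
G1 X44.976 Y199.552
G1 X49.444 Y201.402
G1 X51.294 Y205.870
M5
G0 X103.256 Y186.483
M4 S814
G1 X201.022 Y186.219 F1111
M5

viewBox `0 0 241.309 232.834` with mm width/height → 1 unit = 1 mm. Flip: y_m = 232.834 − y_svg.

**Shape 1** — `<path>` closed polygon, stroke `#0000ff` → cut (S814, F1111). Machine vertices: (40.518,55.200) → (216.790,154.145) → (232.765,207.349) → (139.677,7.091) → (163.709,86.827) → (40.518,55.200). Closed: final G1 returns to the first vertex.

**Shape 2** — `<circle>` circle, stroke `#0000ff` → cut (S814, F1111). Machine vertices: (51.294,205.870) → (49.444,210.338) → (44.976,212.188) → (40.508,210.338) → (38.658,205.870) → (40.508,201.402) → (44.976,199.552) → (49.444,201.402) → (51.294,205.870). Closed: final G1 returns to the first vertex.

**Shape 3** — `<line>` line segment, stroke `#0000ff` → cut (S814, F1111). Machine vertices: (103.256,186.483) → (201.022,186.219). Open path.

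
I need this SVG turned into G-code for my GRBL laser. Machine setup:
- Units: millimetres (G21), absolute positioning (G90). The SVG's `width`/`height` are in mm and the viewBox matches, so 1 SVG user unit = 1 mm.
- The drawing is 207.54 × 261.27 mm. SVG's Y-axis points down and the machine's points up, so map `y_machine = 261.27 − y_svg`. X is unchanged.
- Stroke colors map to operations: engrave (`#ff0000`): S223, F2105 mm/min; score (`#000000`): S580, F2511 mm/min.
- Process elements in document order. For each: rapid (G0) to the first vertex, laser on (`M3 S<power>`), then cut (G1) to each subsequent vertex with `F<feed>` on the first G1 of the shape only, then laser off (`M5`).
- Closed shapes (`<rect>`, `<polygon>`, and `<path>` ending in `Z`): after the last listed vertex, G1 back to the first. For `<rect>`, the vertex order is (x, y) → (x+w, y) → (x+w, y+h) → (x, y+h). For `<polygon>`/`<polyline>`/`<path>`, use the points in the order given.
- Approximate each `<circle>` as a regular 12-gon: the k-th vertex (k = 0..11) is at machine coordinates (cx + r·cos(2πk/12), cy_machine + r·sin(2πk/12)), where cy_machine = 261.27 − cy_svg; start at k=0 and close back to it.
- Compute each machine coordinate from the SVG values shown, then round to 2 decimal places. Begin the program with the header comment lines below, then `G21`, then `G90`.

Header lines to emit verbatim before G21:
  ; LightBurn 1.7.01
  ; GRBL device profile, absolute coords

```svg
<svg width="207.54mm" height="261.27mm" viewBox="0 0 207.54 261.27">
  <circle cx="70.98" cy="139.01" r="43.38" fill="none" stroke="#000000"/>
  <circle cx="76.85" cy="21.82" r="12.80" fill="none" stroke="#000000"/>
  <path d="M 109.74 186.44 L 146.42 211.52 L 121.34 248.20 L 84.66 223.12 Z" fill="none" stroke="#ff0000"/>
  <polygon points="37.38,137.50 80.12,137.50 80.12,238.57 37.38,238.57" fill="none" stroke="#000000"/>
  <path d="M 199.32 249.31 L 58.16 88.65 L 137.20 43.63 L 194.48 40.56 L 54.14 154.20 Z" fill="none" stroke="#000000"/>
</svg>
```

Since the viewBox matches the mm dimensions, user units are millimetres directly. The only transform is the Y-flip y_m = 261.27 − y_svg.

Shape 1 is a circle drawn with `<circle>`. Its stroke #000000 means score at S580, F2511. After flipping Y the toolpath is (114.36,122.26) → (108.55,143.95) → (92.67,159.83) → (70.98,165.64) → (49.29,159.83) → (33.41,143.95) → (27.60,122.26) → (33.41,100.57) → (49.29,84.69) → (70.98,78.88) → (92.67,84.69) → (108.55,100.57) → (114.36,122.26), returning to the start.

Shape 2 is a circle drawn with `<circle>`. Its stroke #000000 means score at S580, F2511. After flipping Y the toolpath is (89.65,239.45) → (87.94,245.85) → (83.25,250.54) → (76.85,252.25) → (70.45,250.54) → (65.76,245.85) → (64.05,239.45) → (65.76,233.05) → (70.45,228.36) → (76.85,226.65) → (83.25,228.36) → (87.94,233.05) → (89.65,239.45), returning to the start.

Shape 3 is a regular polygon drawn with `<path>`. Its stroke #ff0000 means engrave at S223, F2105. After flipping Y the toolpath is (109.74,74.83) → (146.42,49.75) → (121.34,13.07) → (84.66,38.15) → (109.74,74.83), returning to the start.

Shape 4 is a rectangle drawn with `<polygon>`. Its stroke #000000 means score at S580, F2511. After flipping Y the toolpath is (37.38,123.77) → (80.12,123.77) → (80.12,22.70) → (37.38,22.70) → (37.38,123.77), returning to the start.

Shape 5 is a closed polygon drawn with `<path>`. Its stroke #000000 means score at S580, F2511. After flipping Y the toolpath is (199.32,11.96) → (58.16,172.62) → (137.20,217.64) → (194.48,220.71) → (54.14,107.07) → (199.32,11.96), returning to the start.

; LightBurn 1.7.01
; GRBL device profile, absolute coords
G21
G90
G0 X114.36 Y122.26
M3 S580
G1 X108.55 Y143.95 F2511
G1 X92.67 Y159.83
G1 X70.98 Y165.64
G1 X49.29 Y159.83
G1 X33.41 Y143.95
G1 X27.60 Y122.26
G1 X33.41 Y100.57
G1 X49.29 Y84.69
G1 X70.98 Y78.88
G1 X92.67 Y84.69
G1 X108.55 Y100.57
G1 X114.36 Y122.26
M5
G0 X89.65 Y239.45
M3 S580
G1 X87.94 Y245.85 F2511
G1 X83.25 Y250.54
G1 X76.85 Y252.25
G1 X70.45 Y250.54
G1 X65.76 Y245.85
G1 X64.05 Y239.45
G1 X65.76 Y233.05
G1 X70.45 Y228.36
G1 X76.85 Y226.65
G1 X83.25 Y228.36
G1 X87.94 Y233.05
G1 X89.65 Y239.45
M5
G0 X109.74 Y74.83
M3 S223
G1 X146.42 Y49.75 F2105
G1 X121.34 Y13.07
G1 X84.66 Y38.15
G1 X109.74 Y74.83
M5
G0 X37.38 Y123.77
M3 S580
G1 X80.12 Y123.77 F2511
G1 X80.12 Y22.70
G1 X37.38 Y22.70
G1 X37.38 Y123.77
M5
G0 X199.32 Y11.96
M3 S580
G1 X58.16 Y172.62 F2511
G1 X137.20 Y217.64
G1 X194.48 Y220.71
G1 X54.14 Y107.07
G1 X199.32 Y11.96
M5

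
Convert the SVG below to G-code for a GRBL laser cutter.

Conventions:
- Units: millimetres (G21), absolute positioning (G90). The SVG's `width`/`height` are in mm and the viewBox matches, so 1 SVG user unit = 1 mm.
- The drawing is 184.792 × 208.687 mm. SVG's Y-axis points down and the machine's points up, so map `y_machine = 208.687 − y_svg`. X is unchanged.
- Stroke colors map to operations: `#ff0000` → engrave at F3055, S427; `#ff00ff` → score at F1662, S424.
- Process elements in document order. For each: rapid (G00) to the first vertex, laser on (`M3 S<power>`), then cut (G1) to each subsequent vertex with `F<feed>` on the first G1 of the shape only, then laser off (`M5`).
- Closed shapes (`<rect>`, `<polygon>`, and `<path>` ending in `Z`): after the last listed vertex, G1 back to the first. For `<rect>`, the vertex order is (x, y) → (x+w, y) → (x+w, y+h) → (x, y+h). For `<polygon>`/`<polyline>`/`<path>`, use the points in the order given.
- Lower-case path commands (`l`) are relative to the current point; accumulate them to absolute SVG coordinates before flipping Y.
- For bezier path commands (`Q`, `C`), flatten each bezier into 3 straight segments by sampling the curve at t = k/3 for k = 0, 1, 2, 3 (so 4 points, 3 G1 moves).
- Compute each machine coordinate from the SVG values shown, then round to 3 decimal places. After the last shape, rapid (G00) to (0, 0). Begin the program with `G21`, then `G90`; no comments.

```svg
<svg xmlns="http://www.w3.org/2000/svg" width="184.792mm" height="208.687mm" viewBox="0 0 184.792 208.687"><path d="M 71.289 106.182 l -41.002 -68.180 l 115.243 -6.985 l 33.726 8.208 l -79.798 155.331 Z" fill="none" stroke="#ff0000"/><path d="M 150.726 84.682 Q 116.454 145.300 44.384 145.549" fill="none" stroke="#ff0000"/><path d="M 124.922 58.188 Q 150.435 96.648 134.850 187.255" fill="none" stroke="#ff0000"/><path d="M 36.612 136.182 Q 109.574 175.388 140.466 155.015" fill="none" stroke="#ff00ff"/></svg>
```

Since the viewBox matches the mm dimensions, user units are millimetres directly. The only transform is the Y-flip y_m = 208.687 − y_svg.

Shape 1 is a closed polygon drawn with `<path>`. Its stroke #ff0000 means engrave at S427, F3055. After flipping Y the toolpath is (71.289,102.505) → (30.287,170.685) → (145.530,177.670) → (179.256,169.462) → (99.458,14.131) → (71.289,102.505), returning to the start.

Shape 2 is a quadratic bezier drawn with `<path>`. Its stroke #ff0000 means engrave at S427, F3055. After flipping Y the toolpath is (150.726,124.005) → (123.678,90.301) → (88.231,70.012) → (44.384,63.138).

Shape 3 is a quadratic bezier drawn with `<path>`. Its stroke #ff0000 means engrave at S427, F3055. After flipping Y the toolpath is (124.922,150.499) → (137.364,119.065) → (140.674,76.043) → (134.850,21.432).

Shape 4 is a quadratic bezier drawn with `<path>`. Its stroke #ff00ff means score at S424, F1662. After flipping Y the toolpath is (36.612,72.505) → (80.579,52.988) → (115.197,46.710) → (140.466,53.672).

G21
G90
G00 X71.289 Y102.505
M3 S427
G1 X30.287 Y170.685 F3055
G1 X145.530 Y177.670
G1 X179.256 Y169.462
G1 X99.458 Y14.131
G1 X71.289 Y102.505
M5
G00 X150.726 Y124.005
M3 S427
G1 X123.678 Y90.301 F3055
G1 X88.231 Y70.012
G1 X44.384 Y63.138
M5
G00 X124.922 Y150.499
M3 S427
G1 X137.364 Y119.065 F3055
G1 X140.674 Y76.043
G1 X134.850 Y21.432
M5
G00 X36.612 Y72.505
M3 S424
G1 X80.579 Y52.988 F1662
G1 X115.197 Y46.710
G1 X140.466 Y53.672
M5
G00 X0.000 Y0.000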